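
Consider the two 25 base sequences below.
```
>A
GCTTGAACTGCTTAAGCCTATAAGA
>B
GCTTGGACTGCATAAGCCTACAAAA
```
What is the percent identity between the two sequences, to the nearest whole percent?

Mismatches at positions 6, 12, 21, 24 (1-based): 4 of 25.
Identical positions: 21/25 = 84% → 84%.

84%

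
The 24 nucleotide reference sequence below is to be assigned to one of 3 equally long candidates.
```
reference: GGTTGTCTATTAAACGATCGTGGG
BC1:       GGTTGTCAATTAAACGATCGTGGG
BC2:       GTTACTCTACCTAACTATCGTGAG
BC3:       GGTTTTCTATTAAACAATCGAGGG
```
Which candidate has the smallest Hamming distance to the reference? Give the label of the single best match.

Hamming distances to reference — BC1: 1; BC2: 8; BC3: 3.
Smallest is BC1 with 1 mismatch.

BC1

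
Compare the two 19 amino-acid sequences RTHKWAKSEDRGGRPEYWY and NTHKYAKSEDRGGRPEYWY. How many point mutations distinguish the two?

The sequences differ at residues 1, 5 (1-based) — 2 in total.

2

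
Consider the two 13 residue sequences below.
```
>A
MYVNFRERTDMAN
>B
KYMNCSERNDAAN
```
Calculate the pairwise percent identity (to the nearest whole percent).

Mismatches at positions 1, 3, 5, 6, 9, 11 (1-based): 6 of 13.
Identical positions: 7/13 = 53.85% → 54%.

54%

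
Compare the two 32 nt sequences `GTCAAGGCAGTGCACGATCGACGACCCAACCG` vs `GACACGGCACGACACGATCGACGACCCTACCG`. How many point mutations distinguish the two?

6

Comparing position by position, 6 bases differ: 2 (T/A), 5 (A/C), 10 (G/C), 11 (T/G), 12 (G/A), 28 (A/T).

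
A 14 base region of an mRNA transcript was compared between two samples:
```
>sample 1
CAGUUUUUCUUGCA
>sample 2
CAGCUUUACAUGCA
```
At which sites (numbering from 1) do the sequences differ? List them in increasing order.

4, 8, 10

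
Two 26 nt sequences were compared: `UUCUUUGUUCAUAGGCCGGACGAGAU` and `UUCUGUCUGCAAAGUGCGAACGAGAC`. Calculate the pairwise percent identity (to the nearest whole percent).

8 positions differ (5, 7, 9, 12, 15, 16, 19, 26), so 18 of 26 match: 18/26 = 69.23%.

69%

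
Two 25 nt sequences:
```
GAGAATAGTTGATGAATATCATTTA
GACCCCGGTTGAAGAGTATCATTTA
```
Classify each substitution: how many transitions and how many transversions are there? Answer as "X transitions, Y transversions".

Transitions (purine↔purine or pyrimidine↔pyrimidine): 6 T→C, 7 A→G, 16 A→G.
Transversions (purine↔pyrimidine): 3 G→C, 4 A→C, 5 A→C, 13 T→A.

3 transitions, 4 transversions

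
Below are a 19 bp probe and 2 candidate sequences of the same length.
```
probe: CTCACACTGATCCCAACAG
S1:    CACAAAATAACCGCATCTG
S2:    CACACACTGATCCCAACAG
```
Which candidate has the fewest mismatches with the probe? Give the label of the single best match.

S2

S1 differs at 8 sites; S2 differs at 1 site. The closest is S2.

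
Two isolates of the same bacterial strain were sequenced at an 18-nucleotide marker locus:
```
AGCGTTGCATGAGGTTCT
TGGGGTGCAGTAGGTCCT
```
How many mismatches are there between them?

Comparing position by position, 6 sites differ: 1 (A/T), 3 (C/G), 5 (T/G), 10 (T/G), 11 (G/T), 16 (T/C).

6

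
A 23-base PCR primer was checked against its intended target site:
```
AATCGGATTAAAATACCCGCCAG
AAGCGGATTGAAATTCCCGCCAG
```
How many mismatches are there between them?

3

The sequences differ at bases 3, 10, 15 (1-based) — 3 in total.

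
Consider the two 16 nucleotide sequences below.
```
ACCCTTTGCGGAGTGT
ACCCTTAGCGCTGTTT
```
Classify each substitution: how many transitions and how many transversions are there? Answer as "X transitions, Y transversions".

0 transitions, 4 transversions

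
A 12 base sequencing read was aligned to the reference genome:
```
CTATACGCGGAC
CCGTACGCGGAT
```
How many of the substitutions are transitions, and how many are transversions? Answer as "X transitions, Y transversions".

3 transitions, 0 transversions

Mismatches (1-based):
position 2: T→C (pyrimidine→pyrimidine, transition)
position 3: A→G (purine→purine, transition)
position 12: C→T (pyrimidine→pyrimidine, transition)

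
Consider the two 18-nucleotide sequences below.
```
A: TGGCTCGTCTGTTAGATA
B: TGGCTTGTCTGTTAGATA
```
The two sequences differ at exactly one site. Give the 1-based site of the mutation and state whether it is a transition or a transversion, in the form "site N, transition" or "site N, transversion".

site 6, transition

Site 6 changes C→T. C is a pyrimidine and T is a pyrimidine, so this is a transition.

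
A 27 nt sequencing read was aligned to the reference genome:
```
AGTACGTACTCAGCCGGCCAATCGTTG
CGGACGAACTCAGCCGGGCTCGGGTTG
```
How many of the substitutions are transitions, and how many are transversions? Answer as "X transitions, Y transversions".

Transitions (purine↔purine or pyrimidine↔pyrimidine): none.
Transversions (purine↔pyrimidine): 1 A→C, 3 T→G, 7 T→A, 18 C→G, 20 A→T, 21 A→C, 22 T→G, 23 C→G.

0 transitions, 8 transversions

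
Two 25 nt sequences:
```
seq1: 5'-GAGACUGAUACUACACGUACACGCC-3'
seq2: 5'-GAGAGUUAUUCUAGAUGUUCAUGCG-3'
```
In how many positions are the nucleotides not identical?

Comparing position by position, 8 positions differ: 5 (C/G), 7 (G/U), 10 (A/U), 14 (C/G), 16 (C/U), 19 (A/U), 22 (C/U), 25 (C/G).

8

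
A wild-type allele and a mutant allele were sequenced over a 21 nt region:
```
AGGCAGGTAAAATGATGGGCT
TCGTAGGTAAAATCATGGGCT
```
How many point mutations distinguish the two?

4

Comparing position by position, 4 bases differ: 1 (A/T), 2 (G/C), 4 (C/T), 14 (G/C).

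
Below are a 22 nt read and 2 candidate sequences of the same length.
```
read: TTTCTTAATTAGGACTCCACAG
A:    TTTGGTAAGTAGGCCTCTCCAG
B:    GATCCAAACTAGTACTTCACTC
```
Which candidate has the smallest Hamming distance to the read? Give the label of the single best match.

A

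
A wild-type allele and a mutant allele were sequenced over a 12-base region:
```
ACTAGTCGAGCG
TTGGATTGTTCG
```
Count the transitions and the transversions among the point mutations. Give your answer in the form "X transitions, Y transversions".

4 transitions, 4 transversions

Transitions (purine↔purine or pyrimidine↔pyrimidine): 2 C→T, 4 A→G, 5 G→A, 7 C→T.
Transversions (purine↔pyrimidine): 1 A→T, 3 T→G, 9 A→T, 10 G→T.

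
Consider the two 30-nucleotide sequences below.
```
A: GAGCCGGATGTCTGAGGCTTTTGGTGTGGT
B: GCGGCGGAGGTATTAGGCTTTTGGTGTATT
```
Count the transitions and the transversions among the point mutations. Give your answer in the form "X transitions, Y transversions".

Mismatches (1-based):
site 2: A→C (purine→pyrimidine, transversion)
site 4: C→G (pyrimidine→purine, transversion)
site 9: T→G (pyrimidine→purine, transversion)
site 12: C→A (pyrimidine→purine, transversion)
site 14: G→T (purine→pyrimidine, transversion)
site 28: G→A (purine→purine, transition)
site 29: G→T (purine→pyrimidine, transversion)

1 transition, 6 transversions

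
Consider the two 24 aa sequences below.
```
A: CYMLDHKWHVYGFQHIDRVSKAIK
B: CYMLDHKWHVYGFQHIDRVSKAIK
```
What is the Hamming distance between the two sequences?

0

The two sequences are identical at every position.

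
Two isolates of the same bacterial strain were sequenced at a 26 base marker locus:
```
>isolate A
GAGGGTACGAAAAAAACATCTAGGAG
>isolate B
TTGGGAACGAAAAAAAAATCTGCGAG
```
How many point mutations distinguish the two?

6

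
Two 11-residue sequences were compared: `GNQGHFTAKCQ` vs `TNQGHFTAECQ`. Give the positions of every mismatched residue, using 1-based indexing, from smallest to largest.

Differences at position 1 (G→T), position 9 (K→E).

1, 9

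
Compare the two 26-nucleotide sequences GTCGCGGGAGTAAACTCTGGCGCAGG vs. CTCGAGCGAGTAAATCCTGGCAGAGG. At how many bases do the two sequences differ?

7

Mismatches (1-based): base 1: G→C; base 5: C→A; base 7: G→C; base 15: C→T; base 16: T→C; base 22: G→A; base 23: C→G.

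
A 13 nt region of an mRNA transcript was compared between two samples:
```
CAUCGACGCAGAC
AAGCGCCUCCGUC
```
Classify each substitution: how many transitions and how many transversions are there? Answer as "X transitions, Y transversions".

0 transitions, 6 transversions

Mismatches (1-based):
position 1: C→A (pyrimidine→purine, transversion)
position 3: U→G (pyrimidine→purine, transversion)
position 6: A→C (purine→pyrimidine, transversion)
position 8: G→U (purine→pyrimidine, transversion)
position 10: A→C (purine→pyrimidine, transversion)
position 12: A→U (purine→pyrimidine, transversion)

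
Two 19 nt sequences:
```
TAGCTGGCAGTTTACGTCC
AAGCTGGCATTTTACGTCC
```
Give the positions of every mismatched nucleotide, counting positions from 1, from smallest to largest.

Scanning 1-based: 1: T/A; 10: G/T.

1, 10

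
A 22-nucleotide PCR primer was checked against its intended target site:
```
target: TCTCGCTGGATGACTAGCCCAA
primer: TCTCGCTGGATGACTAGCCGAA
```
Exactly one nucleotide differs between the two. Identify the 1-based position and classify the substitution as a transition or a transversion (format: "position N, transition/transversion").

position 20, transversion

The sequences differ only at position 20: C→G (pyrimidine→purine), a transversion.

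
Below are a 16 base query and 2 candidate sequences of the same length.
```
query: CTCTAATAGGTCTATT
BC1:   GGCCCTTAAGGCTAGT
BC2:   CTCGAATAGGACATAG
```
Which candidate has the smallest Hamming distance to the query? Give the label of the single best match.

BC2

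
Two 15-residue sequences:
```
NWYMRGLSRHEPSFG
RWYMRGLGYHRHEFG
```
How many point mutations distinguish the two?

6

Comparing position by position, 6 residues differ: 1 (N/R), 8 (S/G), 9 (R/Y), 11 (E/R), 12 (P/H), 13 (S/E).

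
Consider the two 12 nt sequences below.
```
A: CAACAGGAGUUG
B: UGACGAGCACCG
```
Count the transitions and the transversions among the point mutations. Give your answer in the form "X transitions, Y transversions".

Transitions (purine↔purine or pyrimidine↔pyrimidine): 1 C→U, 2 A→G, 5 A→G, 6 G→A, 9 G→A, 10 U→C, 11 U→C.
Transversions (purine↔pyrimidine): 8 A→C.

7 transitions, 1 transversion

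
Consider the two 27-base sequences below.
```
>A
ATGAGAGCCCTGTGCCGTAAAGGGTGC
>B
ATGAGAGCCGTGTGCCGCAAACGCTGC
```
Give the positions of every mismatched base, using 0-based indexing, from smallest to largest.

Scanning 0-based: 9: C/G; 17: T/C; 21: G/C; 23: G/C.

9, 17, 21, 23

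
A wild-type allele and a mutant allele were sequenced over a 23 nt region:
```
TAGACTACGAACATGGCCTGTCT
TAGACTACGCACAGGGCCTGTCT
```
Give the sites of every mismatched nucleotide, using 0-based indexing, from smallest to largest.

9, 13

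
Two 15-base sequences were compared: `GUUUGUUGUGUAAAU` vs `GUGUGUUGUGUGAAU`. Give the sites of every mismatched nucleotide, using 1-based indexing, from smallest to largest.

3, 12

Scanning 1-based: 3: U/G; 12: A/G.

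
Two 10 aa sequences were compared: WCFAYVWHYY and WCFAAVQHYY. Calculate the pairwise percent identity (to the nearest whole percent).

80%

2 positions differ (5, 7), so 8 of 10 match: 8/10 = 80%.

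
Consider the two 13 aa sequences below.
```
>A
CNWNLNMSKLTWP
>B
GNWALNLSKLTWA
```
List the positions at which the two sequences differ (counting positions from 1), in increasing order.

1, 4, 7, 13

Differences at position 1 (C→G), position 4 (N→A), position 7 (M→L), position 13 (P→A).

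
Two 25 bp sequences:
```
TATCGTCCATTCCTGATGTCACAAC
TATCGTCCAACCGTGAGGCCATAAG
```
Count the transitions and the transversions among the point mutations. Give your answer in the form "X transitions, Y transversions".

3 transitions, 4 transversions

Mismatches (1-based):
position 10: T→A (pyrimidine→purine, transversion)
position 11: T→C (pyrimidine→pyrimidine, transition)
position 13: C→G (pyrimidine→purine, transversion)
position 17: T→G (pyrimidine→purine, transversion)
position 19: T→C (pyrimidine→pyrimidine, transition)
position 22: C→T (pyrimidine→pyrimidine, transition)
position 25: C→G (pyrimidine→purine, transversion)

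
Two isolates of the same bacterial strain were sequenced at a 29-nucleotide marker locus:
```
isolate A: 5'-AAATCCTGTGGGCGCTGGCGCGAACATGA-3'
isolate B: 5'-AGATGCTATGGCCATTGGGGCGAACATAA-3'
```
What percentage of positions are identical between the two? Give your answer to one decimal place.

72.4%

8 positions differ (2, 5, 8, 12, 14, 15, 19, 28), so 21 of 29 match: 21/29 = 72.41%.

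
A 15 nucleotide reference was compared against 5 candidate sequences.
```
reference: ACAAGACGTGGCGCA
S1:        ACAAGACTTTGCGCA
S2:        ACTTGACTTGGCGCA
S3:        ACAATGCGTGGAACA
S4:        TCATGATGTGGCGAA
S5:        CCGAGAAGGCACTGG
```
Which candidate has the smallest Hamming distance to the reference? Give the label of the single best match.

Hamming distances to reference — S1: 2; S2: 3; S3: 4; S4: 4; S5: 9.
Smallest is S1 with 2 mismatches.

S1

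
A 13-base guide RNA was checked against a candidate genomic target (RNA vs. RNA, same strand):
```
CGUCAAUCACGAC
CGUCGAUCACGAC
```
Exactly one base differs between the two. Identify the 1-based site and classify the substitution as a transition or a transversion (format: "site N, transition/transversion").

Site 5 changes A→G. A is a purine and G is a purine, so this is a transition.

site 5, transition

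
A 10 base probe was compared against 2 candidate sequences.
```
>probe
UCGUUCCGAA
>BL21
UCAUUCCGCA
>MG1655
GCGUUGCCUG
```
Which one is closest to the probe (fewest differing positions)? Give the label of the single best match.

BL21 differs at 2 positions; MG1655 differs at 5 positions. The closest is BL21.

BL21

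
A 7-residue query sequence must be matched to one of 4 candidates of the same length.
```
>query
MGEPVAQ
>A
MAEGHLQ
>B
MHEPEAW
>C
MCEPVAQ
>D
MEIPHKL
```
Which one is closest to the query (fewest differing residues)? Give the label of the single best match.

C

A differs at 4 residues; B differs at 3 residues; C differs at 1 residue; D differs at 5 residues. The closest is C.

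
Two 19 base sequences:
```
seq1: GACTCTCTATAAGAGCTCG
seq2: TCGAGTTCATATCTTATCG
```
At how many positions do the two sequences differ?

12

Comparing position by position, 12 positions differ: 1 (G/T), 2 (A/C), 3 (C/G), 4 (T/A), 5 (C/G), 7 (C/T), 8 (T/C), 12 (A/T), 13 (G/C), 14 (A/T), 15 (G/T), 16 (C/A).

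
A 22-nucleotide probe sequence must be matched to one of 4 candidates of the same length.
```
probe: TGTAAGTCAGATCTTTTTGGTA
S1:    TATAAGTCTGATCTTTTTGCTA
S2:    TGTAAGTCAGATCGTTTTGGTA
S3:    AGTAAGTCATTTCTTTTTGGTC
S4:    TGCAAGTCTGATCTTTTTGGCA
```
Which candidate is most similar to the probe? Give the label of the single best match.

S2

S1 differs at 3 positions; S2 differs at 1 position; S3 differs at 4 positions; S4 differs at 3 positions. The closest is S2.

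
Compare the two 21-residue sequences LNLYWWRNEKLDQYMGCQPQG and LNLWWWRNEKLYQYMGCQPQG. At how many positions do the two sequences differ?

2

The sequences differ at positions 4, 12 (1-based) — 2 in total.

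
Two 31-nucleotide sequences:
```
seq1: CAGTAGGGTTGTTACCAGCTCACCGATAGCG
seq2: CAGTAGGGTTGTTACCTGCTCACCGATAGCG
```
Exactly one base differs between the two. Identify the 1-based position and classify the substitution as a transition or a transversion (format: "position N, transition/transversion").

position 17, transversion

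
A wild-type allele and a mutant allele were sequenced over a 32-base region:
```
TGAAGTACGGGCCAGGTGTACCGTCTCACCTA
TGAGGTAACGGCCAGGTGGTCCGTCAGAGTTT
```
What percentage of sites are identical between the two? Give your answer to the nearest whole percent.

69%

10 positions differ (4, 8, 9, 19, 20, 26, 27, 29, 30, 32), so 22 of 32 match: 22/32 = 68.75%.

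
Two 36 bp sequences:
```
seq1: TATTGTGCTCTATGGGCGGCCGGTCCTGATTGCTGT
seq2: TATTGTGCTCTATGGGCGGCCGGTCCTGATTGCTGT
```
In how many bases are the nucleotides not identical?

0

No positions differ; the sequences are identical.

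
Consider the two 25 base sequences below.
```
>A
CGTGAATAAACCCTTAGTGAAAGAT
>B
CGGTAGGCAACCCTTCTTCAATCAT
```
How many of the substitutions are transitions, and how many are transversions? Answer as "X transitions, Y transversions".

1 transition, 9 transversions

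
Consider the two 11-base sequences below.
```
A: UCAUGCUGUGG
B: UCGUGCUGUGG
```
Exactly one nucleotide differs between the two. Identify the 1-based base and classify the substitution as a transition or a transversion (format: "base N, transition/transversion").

Base 3 changes A→G. A is a purine and G is a purine, so this is a transition.

base 3, transition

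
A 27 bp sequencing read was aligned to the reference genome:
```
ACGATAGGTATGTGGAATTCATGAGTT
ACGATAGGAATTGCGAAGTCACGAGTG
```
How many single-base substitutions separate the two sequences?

7

Mismatches (1-based): position 9: T→A; position 12: G→T; position 13: T→G; position 14: G→C; position 18: T→G; position 22: T→C; position 27: T→G.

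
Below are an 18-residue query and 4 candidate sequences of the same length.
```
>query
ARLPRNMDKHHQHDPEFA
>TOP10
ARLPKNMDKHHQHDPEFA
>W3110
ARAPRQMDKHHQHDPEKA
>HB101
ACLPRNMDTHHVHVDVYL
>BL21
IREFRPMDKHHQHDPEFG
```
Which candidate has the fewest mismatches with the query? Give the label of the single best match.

Hamming distances to query — TOP10: 1; W3110: 3; HB101: 8; BL21: 5.
Smallest is TOP10 with 1 mismatch.

TOP10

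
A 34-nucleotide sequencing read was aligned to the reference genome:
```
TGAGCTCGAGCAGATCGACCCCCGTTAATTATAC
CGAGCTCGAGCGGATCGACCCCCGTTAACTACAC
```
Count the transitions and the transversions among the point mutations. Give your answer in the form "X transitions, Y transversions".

Transitions (purine↔purine or pyrimidine↔pyrimidine): 1 T→C, 12 A→G, 29 T→C, 32 T→C.
Transversions (purine↔pyrimidine): none.

4 transitions, 0 transversions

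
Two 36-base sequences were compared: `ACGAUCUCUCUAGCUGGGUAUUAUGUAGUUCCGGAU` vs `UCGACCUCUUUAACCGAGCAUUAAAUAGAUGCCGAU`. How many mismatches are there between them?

The sequences differ at sites 1, 5, 10, 13, 15, 17, 19, 24, 25, 29, 31, 33 (1-based) — 12 in total.

12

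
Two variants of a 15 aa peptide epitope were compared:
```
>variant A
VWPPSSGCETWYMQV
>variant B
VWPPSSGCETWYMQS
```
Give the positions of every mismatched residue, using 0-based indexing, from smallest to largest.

Scanning 0-based: 14: V/S.

14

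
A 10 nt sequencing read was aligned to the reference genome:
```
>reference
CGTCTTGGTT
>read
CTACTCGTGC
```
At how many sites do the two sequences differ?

Comparing position by position, 6 sites differ: 2 (G/T), 3 (T/A), 6 (T/C), 8 (G/T), 9 (T/G), 10 (T/C).

6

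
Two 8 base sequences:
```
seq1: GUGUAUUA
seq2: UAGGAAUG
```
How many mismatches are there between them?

5

The sequences differ at bases 1, 2, 4, 6, 8 (1-based) — 5 in total.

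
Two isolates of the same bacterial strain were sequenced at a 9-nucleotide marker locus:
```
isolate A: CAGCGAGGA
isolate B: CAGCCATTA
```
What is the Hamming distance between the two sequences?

The sequences differ at bases 5, 7, 8 (1-based) — 3 in total.

3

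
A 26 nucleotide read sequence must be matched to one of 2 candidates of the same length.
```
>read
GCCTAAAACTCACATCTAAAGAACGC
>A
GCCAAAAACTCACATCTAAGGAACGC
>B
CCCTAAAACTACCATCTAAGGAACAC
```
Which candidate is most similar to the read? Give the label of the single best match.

A

A differs at 2 sites; B differs at 5 sites. The closest is A.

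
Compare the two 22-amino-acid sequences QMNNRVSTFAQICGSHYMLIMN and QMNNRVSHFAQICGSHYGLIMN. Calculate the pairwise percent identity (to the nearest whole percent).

2 positions differ (8, 18), so 20 of 22 match: 20/22 = 90.91%.

91%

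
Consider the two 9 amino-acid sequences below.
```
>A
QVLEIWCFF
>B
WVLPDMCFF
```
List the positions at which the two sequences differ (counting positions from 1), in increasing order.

1, 4, 5, 6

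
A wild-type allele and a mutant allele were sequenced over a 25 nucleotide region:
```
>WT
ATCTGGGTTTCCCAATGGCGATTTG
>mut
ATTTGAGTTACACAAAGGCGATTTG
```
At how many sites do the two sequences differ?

The sequences differ at sites 3, 6, 10, 12, 16 (1-based) — 5 in total.

5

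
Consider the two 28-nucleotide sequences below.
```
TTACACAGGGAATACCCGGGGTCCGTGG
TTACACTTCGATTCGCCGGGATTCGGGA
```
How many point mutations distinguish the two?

Comparing position by position, 10 positions differ: 7 (A/T), 8 (G/T), 9 (G/C), 12 (A/T), 14 (A/C), 15 (C/G), 21 (G/A), 23 (C/T), 26 (T/G), 28 (G/A).

10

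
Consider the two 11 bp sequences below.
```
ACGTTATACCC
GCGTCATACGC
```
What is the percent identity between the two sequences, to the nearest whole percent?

73%

Mismatches at positions 1, 5, 10 (1-based): 3 of 11.
Identical positions: 8/11 = 72.73% → 73%.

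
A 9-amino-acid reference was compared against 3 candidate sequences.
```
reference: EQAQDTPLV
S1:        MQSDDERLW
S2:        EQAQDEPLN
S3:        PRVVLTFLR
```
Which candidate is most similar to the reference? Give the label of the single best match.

S2

S1 differs at 6 positions; S2 differs at 2 positions; S3 differs at 7 positions. The closest is S2.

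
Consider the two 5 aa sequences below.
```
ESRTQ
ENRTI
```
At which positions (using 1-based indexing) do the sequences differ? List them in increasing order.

Scanning 1-based: 2: S/N; 5: Q/I.

2, 5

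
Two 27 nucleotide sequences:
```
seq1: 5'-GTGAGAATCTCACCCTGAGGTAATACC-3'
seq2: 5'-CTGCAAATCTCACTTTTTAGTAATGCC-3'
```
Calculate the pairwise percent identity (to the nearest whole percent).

Mismatches at positions 1, 4, 5, 14, 15, 17, 18, 19, 25 (1-based): 9 of 27.
Identical positions: 18/27 = 66.67% → 67%.

67%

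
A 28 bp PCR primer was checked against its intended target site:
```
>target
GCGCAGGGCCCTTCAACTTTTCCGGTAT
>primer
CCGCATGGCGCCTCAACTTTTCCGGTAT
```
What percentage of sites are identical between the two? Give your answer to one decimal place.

Mismatches at positions 1, 6, 10, 12 (1-based): 4 of 28.
Identical positions: 24/28 = 85.71% → 85.7%.

85.7%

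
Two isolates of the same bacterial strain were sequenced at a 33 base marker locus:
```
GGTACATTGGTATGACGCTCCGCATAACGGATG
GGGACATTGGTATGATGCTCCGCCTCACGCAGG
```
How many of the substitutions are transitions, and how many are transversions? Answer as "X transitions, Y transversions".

Transitions (purine↔purine or pyrimidine↔pyrimidine): 16 C→T.
Transversions (purine↔pyrimidine): 3 T→G, 24 A→C, 26 A→C, 30 G→C, 32 T→G.

1 transition, 5 transversions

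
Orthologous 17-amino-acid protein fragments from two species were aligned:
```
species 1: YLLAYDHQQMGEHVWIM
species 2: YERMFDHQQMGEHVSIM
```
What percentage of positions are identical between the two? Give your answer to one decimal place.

70.6%

5 positions differ (2, 3, 4, 5, 15), so 12 of 17 match: 12/17 = 70.59%.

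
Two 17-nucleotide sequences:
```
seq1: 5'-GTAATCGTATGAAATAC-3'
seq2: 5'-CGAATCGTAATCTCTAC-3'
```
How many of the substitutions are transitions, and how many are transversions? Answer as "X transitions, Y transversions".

0 transitions, 7 transversions

Mismatches (1-based):
base 1: G→C (purine→pyrimidine, transversion)
base 2: T→G (pyrimidine→purine, transversion)
base 10: T→A (pyrimidine→purine, transversion)
base 11: G→T (purine→pyrimidine, transversion)
base 12: A→C (purine→pyrimidine, transversion)
base 13: A→T (purine→pyrimidine, transversion)
base 14: A→C (purine→pyrimidine, transversion)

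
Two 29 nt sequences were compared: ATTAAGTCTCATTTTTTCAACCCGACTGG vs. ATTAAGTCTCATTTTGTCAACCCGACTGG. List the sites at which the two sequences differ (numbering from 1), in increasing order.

Scanning 1-based: 16: T/G.

16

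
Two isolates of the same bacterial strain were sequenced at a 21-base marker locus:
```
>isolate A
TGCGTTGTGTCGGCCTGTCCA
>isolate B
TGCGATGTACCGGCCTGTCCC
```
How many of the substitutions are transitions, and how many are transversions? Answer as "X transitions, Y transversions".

Mismatches (1-based):
position 5: T→A (pyrimidine→purine, transversion)
position 9: G→A (purine→purine, transition)
position 10: T→C (pyrimidine→pyrimidine, transition)
position 21: A→C (purine→pyrimidine, transversion)

2 transitions, 2 transversions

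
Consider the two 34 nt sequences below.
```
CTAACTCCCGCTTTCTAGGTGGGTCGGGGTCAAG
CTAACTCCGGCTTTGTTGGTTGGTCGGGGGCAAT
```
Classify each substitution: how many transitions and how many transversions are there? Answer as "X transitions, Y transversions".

0 transitions, 6 transversions

Transitions (purine↔purine or pyrimidine↔pyrimidine): none.
Transversions (purine↔pyrimidine): 9 C→G, 15 C→G, 17 A→T, 21 G→T, 30 T→G, 34 G→T.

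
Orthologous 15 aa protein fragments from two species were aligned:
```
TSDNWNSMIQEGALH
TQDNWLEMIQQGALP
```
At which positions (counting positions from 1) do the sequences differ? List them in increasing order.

2, 6, 7, 11, 15

Scanning 1-based: 2: S/Q; 6: N/L; 7: S/E; 11: E/Q; 15: H/P.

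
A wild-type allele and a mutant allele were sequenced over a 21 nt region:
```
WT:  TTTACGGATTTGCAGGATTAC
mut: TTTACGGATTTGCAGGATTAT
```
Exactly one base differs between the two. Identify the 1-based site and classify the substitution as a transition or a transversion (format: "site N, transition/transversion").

site 21, transition

Site 21 changes C→T. C is a pyrimidine and T is a pyrimidine, so this is a transition.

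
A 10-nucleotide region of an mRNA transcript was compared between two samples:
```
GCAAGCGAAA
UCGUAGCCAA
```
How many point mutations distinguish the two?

Comparing position by position, 7 positions differ: 1 (G/U), 3 (A/G), 4 (A/U), 5 (G/A), 6 (C/G), 7 (G/C), 8 (A/C).

7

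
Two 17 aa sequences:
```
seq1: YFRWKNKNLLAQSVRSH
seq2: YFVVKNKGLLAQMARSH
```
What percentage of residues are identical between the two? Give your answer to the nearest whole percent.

Mismatches at positions 3, 4, 8, 13, 14 (1-based): 5 of 17.
Identical positions: 12/17 = 70.59% → 71%.

71%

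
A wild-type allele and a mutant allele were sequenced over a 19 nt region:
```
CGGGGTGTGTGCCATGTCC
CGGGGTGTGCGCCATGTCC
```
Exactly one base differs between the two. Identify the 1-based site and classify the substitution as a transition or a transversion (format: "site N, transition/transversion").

site 10, transition

Site 10 changes T→C. T is a pyrimidine and C is a pyrimidine, so this is a transition.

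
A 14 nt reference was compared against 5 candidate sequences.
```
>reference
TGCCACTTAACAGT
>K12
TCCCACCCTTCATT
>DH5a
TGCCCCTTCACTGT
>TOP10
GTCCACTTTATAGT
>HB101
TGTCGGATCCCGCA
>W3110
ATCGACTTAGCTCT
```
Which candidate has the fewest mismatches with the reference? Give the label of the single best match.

DH5a

Hamming distances to reference — K12: 6; DH5a: 3; TOP10: 4; HB101: 9; W3110: 6.
Smallest is DH5a with 3 mismatches.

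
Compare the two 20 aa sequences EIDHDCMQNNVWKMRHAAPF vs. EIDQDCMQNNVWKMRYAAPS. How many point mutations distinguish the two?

The sequences differ at residues 4, 16, 20 (1-based) — 3 in total.

3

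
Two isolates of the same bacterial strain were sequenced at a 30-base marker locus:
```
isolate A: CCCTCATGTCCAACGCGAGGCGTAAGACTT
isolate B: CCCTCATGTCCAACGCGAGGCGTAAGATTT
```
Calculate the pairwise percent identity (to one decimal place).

96.7%

1 position differs (28), so 29 of 30 match: 29/30 = 96.67%.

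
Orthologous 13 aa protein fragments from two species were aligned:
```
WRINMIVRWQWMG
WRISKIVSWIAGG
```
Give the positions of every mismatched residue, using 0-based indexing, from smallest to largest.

Scanning 0-based: 3: N/S; 4: M/K; 7: R/S; 9: Q/I; 10: W/A; 11: M/G.

3, 4, 7, 9, 10, 11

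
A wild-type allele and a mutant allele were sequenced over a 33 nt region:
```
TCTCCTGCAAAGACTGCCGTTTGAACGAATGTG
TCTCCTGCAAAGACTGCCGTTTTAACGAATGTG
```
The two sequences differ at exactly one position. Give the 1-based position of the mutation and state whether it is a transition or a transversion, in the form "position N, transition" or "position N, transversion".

position 23, transversion

The sequences differ only at position 23: G→T (purine→pyrimidine), a transversion.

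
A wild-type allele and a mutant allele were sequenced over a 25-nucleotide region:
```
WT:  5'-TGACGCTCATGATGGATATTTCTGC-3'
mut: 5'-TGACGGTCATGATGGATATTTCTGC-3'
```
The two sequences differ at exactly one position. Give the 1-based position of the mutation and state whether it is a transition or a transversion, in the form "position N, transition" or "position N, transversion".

Position 6 changes C→G. C is a pyrimidine and G is a purine, so this is a transversion.

position 6, transversion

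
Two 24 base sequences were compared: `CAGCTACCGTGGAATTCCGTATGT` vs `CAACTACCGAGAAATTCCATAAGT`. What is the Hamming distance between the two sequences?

Comparing position by position, 5 positions differ: 3 (G/A), 10 (T/A), 12 (G/A), 19 (G/A), 22 (T/A).

5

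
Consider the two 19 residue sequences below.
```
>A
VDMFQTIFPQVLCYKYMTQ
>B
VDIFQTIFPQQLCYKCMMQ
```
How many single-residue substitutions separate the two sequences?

Comparing position by position, 4 positions differ: 3 (M/I), 11 (V/Q), 16 (Y/C), 18 (T/M).

4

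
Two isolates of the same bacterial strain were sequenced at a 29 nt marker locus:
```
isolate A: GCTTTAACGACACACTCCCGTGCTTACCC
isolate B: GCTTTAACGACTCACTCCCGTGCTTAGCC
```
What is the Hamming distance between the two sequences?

Mismatches (1-based): base 12: A→T; base 27: C→G.

2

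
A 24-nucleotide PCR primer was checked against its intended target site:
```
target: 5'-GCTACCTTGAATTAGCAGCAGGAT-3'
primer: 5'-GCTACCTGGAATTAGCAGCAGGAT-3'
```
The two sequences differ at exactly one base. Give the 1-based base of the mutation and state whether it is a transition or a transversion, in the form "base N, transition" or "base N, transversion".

Base 8 changes T→G. T is a pyrimidine and G is a purine, so this is a transversion.

base 8, transversion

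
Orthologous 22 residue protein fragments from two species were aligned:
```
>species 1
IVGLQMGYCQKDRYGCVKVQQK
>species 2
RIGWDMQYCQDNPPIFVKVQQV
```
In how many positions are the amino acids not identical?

Comparing position by position, 12 positions differ: 1 (I/R), 2 (V/I), 4 (L/W), 5 (Q/D), 7 (G/Q), 11 (K/D), 12 (D/N), 13 (R/P), 14 (Y/P), 15 (G/I), 16 (C/F), 22 (K/V).

12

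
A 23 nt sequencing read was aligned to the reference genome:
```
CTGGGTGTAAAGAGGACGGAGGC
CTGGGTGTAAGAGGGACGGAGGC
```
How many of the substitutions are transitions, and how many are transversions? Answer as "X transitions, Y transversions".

3 transitions, 0 transversions

Transitions (purine↔purine or pyrimidine↔pyrimidine): 11 A→G, 12 G→A, 13 A→G.
Transversions (purine↔pyrimidine): none.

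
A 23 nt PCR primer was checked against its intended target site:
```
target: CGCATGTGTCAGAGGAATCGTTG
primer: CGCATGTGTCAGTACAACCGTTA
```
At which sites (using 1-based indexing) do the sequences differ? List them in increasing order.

13, 14, 15, 18, 23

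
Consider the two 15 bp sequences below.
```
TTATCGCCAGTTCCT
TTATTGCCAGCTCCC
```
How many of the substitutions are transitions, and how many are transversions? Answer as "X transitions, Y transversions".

Transitions (purine↔purine or pyrimidine↔pyrimidine): 5 C→T, 11 T→C, 15 T→C.
Transversions (purine↔pyrimidine): none.

3 transitions, 0 transversions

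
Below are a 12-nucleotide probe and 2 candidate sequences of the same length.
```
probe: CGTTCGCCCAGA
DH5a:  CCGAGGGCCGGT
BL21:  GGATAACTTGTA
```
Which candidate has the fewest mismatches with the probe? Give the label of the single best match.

DH5a

Hamming distances to probe — DH5a: 7; BL21: 8.
Smallest is DH5a with 7 mismatches.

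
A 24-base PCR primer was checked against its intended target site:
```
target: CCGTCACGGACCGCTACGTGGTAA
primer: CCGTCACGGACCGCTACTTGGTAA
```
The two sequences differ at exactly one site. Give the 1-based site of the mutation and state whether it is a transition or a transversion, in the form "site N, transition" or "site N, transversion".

The sequences differ only at site 18: G→T (purine→pyrimidine), a transversion.

site 18, transversion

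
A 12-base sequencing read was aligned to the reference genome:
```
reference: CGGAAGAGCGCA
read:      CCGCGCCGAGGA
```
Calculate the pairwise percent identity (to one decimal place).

41.7%

7 positions differ (2, 4, 5, 6, 7, 9, 11), so 5 of 12 match: 5/12 = 41.67%.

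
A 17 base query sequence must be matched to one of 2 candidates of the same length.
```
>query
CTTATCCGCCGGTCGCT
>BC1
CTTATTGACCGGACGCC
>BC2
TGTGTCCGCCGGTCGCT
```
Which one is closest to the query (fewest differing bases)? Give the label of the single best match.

BC2

BC1 differs at 5 bases; BC2 differs at 3 bases. The closest is BC2.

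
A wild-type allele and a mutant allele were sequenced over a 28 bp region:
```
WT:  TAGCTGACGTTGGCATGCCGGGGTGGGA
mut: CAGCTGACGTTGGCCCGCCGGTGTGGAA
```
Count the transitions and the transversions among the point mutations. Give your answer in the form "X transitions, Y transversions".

Transitions (purine↔purine or pyrimidine↔pyrimidine): 1 T→C, 16 T→C, 27 G→A.
Transversions (purine↔pyrimidine): 15 A→C, 22 G→T.

3 transitions, 2 transversions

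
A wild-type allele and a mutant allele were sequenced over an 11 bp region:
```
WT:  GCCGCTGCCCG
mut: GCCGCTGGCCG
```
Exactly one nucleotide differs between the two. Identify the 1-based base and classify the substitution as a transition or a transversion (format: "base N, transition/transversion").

base 8, transversion

The sequences differ only at base 8: C→G (pyrimidine→purine), a transversion.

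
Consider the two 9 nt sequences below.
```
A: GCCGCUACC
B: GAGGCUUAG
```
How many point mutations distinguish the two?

5

The sequences differ at sites 2, 3, 7, 8, 9 (1-based) — 5 in total.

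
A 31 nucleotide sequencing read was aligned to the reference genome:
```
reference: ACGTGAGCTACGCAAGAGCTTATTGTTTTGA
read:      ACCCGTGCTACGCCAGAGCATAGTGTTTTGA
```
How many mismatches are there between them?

6

Comparing position by position, 6 positions differ: 3 (G/C), 4 (T/C), 6 (A/T), 14 (A/C), 20 (T/A), 23 (T/G).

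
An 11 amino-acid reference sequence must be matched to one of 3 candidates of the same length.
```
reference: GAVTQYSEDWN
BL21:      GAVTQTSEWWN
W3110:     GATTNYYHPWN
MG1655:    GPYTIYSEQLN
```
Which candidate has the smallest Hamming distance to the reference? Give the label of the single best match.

BL21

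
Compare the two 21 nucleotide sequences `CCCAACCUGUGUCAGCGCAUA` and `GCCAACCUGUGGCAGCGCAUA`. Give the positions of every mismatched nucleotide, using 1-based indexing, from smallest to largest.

1, 12

Scanning 1-based: 1: C/G; 12: U/G.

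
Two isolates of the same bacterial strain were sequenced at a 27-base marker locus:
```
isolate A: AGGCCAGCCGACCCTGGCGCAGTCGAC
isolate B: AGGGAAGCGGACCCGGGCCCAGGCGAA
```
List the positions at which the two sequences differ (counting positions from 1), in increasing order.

Scanning 1-based: 4: C/G; 5: C/A; 9: C/G; 15: T/G; 19: G/C; 23: T/G; 27: C/A.

4, 5, 9, 15, 19, 23, 27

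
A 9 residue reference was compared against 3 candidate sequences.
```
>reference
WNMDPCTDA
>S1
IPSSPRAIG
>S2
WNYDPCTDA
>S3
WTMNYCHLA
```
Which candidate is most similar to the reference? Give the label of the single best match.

Hamming distances to reference — S1: 8; S2: 1; S3: 5.
Smallest is S2 with 1 mismatch.

S2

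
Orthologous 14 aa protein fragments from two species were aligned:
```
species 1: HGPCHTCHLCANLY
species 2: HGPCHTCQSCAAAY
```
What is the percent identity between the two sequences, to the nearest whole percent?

Mismatches at positions 8, 9, 12, 13 (1-based): 4 of 14.
Identical positions: 10/14 = 71.43% → 71%.

71%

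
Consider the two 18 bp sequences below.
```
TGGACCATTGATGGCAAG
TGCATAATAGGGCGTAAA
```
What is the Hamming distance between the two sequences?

9

Comparing position by position, 9 sites differ: 3 (G/C), 5 (C/T), 6 (C/A), 9 (T/A), 11 (A/G), 12 (T/G), 13 (G/C), 15 (C/T), 18 (G/A).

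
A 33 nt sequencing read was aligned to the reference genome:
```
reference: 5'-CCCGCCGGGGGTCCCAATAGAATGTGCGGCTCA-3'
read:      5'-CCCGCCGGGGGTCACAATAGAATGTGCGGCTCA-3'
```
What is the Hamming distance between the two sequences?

1

Comparing position by position, 1 base differs: 14 (C/A).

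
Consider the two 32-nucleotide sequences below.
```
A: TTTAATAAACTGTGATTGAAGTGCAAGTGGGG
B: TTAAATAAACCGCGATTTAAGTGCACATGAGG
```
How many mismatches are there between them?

7

The sequences differ at sites 3, 11, 13, 18, 26, 27, 30 (1-based) — 7 in total.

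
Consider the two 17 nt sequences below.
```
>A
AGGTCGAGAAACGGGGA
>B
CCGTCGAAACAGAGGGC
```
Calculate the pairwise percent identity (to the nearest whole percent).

59%

7 positions differ (1, 2, 8, 10, 12, 13, 17), so 10 of 17 match: 10/17 = 58.82%.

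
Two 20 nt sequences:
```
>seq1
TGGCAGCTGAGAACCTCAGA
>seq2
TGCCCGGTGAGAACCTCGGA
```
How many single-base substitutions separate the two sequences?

4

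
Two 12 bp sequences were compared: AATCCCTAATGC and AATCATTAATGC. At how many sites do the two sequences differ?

2

The sequences differ at sites 5, 6 (1-based) — 2 in total.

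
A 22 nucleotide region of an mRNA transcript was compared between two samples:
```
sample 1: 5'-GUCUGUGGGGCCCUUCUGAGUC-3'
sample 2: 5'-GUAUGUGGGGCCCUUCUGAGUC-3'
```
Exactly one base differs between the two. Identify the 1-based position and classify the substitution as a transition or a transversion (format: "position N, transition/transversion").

position 3, transversion

Position 3 changes C→A. C is a pyrimidine and A is a purine, so this is a transversion.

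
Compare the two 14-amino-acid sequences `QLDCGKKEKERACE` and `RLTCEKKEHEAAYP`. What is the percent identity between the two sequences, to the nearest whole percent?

50%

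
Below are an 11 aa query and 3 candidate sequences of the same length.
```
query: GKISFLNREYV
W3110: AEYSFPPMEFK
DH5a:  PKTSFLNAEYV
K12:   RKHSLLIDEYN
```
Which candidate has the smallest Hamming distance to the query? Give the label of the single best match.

DH5a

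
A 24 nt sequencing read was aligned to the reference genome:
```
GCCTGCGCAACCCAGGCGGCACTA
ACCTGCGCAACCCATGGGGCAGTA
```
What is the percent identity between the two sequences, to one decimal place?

83.3%

4 positions differ (1, 15, 17, 22), so 20 of 24 match: 20/24 = 83.33%.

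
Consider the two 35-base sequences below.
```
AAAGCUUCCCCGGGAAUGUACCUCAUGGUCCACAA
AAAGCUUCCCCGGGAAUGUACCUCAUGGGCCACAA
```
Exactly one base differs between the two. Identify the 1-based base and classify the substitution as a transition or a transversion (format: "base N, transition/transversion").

The sequences differ only at base 29: U→G (pyrimidine→purine), a transversion.

base 29, transversion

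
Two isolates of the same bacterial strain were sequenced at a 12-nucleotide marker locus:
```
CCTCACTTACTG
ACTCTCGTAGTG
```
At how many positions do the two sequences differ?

4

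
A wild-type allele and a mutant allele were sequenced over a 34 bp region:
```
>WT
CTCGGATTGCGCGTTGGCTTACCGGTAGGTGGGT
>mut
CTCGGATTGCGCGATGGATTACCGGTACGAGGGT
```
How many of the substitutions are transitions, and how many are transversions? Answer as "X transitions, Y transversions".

0 transitions, 4 transversions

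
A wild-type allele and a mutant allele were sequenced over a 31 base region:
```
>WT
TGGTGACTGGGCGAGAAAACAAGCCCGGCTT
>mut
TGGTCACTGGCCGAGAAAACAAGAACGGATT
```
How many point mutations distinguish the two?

5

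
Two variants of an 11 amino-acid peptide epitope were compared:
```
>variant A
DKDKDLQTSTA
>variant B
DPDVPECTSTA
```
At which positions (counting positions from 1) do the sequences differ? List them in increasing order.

Differences at position 2 (K→P), position 4 (K→V), position 5 (D→P), position 6 (L→E), position 7 (Q→C).

2, 4, 5, 6, 7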